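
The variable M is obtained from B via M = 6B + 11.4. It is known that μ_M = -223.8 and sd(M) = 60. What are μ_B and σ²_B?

From M = 6B + 11.4: μ_M = a·μ_B + b, so μ_B = (μ_M − b)/a = (-223.8 − 11.4)/6 = -39.2.
σ²_M = 60² = 3600.
σ²_M = a²·σ²_B, so σ²_B = 3600/6² = 100.

μ_B = -39.2, σ²_B = 100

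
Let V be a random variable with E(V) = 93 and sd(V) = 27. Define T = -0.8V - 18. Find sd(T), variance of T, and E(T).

T = -0.8V - 18 is linear with a = -0.8, b = -18.
sd(T) = |a|·sd(V) = |-0.8|·27 = 21.6.
variance of V = 27² = 729.
variance of T = a²·variance of V = (-0.8)²·729 = 466.56 (the additive constant -18 does not affect variance).
E(T) = a·E(V) + b = (-0.8)·93 + (-18) = -92.4.

sd(T) = 21.6, variance of T = 466.56, E(T) = -92.4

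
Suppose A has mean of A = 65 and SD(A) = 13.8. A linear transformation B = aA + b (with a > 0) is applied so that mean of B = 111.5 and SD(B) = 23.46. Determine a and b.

SD(B) = a·SD(A) (a > 0), so a = 23.46/13.8 = 1.7.
mean of B = a·mean of A + b, so b = 111.5 − 1.7·65 = 1.

a = 1.7, b = 1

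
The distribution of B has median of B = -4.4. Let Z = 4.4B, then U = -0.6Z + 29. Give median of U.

median of Z = 4.4·(-4.4) = -19.36.
median of U = (-0.6)·(-19.36) + 29 = 40.616.

median of U = 40.616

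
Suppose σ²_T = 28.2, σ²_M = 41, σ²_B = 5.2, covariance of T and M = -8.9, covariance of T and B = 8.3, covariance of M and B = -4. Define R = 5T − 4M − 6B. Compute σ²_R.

σ²_R = 1214.2

σ²_R = a²·σ²_T + b²·σ²_M + c²·σ²_B + 2ab·covariance of T and M + 2ac·covariance of T and B + 2bc·covariance of M and B, with a = 5, b = -4, c = -6.
= 705 + 656 + 187.2 + 356 + (-498) + (-192)
= 1214.2.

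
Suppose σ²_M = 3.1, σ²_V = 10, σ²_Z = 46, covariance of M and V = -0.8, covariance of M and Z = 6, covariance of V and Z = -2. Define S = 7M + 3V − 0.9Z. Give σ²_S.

σ²_S = a²·σ²_M + b²·σ²_V + c²·σ²_Z + 2ab·covariance of M and V + 2ac·covariance of M and Z + 2bc·covariance of V and Z, with a = 7, b = 3, c = -0.9.
= 151.9 + 90 + 37.26 + (-33.6) + (-75.6) + 10.8
= 180.76.

σ²_S = 180.76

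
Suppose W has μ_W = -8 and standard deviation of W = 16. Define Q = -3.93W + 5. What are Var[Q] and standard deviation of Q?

Var[Q] = 3953.8944, standard deviation of Q = 62.88

Q = -3.93W + 5 is linear with a = -3.93, b = 5.
Var[W] = 16² = 256.
Var[Q] = a²·Var[W] = (-3.93)²·256 = 3953.8944 (the additive constant 5 does not affect variance).
standard deviation of Q = |a|·standard deviation of W = |-3.93|·16 = 62.88.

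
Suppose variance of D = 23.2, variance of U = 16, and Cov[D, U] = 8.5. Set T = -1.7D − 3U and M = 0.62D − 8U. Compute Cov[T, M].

By bilinearity, Cov[T, M] = ac·variance of D + bd·variance of U + (ad+bc)·Cov[D, U], with a=-1.7, b=-3, c=0.62, d=-8.
ac·variance of D = (-1.7)·0.62·23.2 = -24.4528
bd·variance of U = (-3)·(-8)·16 = 384
(ad+bc)·Cov[D, U] = (11.74)·8.5 = 99.79
Cov[T, M] = -24.4528 + 384 + 99.79 = 459.3372.

Cov[T, M] = 459.3372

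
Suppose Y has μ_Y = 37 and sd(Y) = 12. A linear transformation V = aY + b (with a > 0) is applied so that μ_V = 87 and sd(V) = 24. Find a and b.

a = 2, b = 13

sd(V) = a·sd(Y) (a > 0), so a = 24/12 = 2.
μ_V = a·μ_Y + b, so b = 87 − 2·37 = 13.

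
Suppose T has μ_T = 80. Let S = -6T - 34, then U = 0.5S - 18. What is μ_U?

μ_U = -275

μ_S = (-6)·80 + (-34) = -514.
μ_U = 0.5·(-514) + (-18) = -275.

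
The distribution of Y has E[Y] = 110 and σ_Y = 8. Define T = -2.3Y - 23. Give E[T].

E[T] = -276

T = -2.3Y - 23 is linear with a = -2.3, b = -23.
E[T] = a·E[Y] + b = (-2.3)·110 + (-23) = -276.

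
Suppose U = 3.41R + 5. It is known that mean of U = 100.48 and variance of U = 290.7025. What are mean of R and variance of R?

mean of R = 28, variance of R = 25

From U = 3.41R + 5: mean of U = a·mean of R + b, so mean of R = (mean of U − b)/a = (100.48 − 5)/3.41 = 28.
variance of U = a²·variance of R, so variance of R = 290.7025/3.41² = 25.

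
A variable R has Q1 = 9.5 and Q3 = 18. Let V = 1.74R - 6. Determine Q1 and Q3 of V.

a = 1.74 > 0: Q1(V) = a·Q1(R)+b = 10.53, Q3(V) = a·Q3(R)+b = 25.32.

Q1(V) = 10.53, Q3(V) = 25.32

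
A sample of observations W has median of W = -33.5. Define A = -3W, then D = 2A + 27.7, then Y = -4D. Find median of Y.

median of Y = -914.8

median of A = (-3)·(-33.5) = 100.5.
median of D = 2·100.5 + 27.7 = 228.7.
median of Y = (-4)·228.7 = -914.8.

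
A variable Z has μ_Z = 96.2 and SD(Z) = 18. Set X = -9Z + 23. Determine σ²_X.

σ²_X = 26244

X = -9Z + 23 is linear with a = -9, b = 23.
σ²_Z = 18² = 324.
σ²_X = a²·σ²_Z = (-9)²·324 = 26244 (the additive constant 23 does not affect variance).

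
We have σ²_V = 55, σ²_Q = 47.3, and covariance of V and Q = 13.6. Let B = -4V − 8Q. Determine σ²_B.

σ²_B = a²·σ²_V + b²·σ²_Q + 2ab·covariance of V and Q with a = -4, b = -8.
= (-4)²·55 + (-8)²·47.3 + 2·(-4)·(-8)·13.6
= 880 + 3027.2 + 870.4 = 4777.6.

σ²_B = 4777.6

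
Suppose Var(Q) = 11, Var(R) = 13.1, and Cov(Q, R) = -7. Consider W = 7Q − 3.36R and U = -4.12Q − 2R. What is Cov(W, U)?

By bilinearity, Cov(W, U) = ac·Var(Q) + bd·Var(R) + (ad+bc)·Cov(Q, R), with a=7, b=-3.36, c=-4.12, d=-2.
ac·Var(Q) = 7·(-4.12)·11 = -317.24
bd·Var(R) = (-3.36)·(-2)·13.1 = 88.032
(ad+bc)·Cov(Q, R) = (-0.1568)·(-7) = 1.0976
Cov(W, U) = -317.24 + 88.032 + 1.0976 = -228.1104.

Cov(W, U) = -228.1104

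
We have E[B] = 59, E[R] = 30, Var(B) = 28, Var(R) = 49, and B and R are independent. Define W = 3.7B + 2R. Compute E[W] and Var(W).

E[W] = 3.7·E[B] + 2·E[R] = 3.7·59 + 2·30 = 278.3.
Var(W) = a²·Var(B) + b²·Var(R) + 2ab·Cov(B, R) with a = 3.7, b = 2.
Independence gives Cov(B, R) = 0.
= 3.7²·28 + 2²·49 + 2·3.7·2·0
= 383.32 + 196 + 0 = 579.32.

E[W] = 278.3, Var(W) = 579.32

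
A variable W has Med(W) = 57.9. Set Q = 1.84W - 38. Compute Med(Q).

Med(Q) = 68.536

A linear map preserves order up to sign, so Med(Q) = a·Med(W) + b = 1.84·57.9 + (-38) = 68.536.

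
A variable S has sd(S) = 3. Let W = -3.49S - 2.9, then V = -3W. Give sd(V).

sd(V) = 31.41

sd(W) = |-3.49|·3 = 10.47.
sd(V) = |-3|·10.47 = 31.41.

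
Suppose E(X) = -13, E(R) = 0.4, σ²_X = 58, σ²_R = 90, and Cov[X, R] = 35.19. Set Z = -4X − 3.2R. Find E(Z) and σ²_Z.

E(Z) = 50.72, σ²_Z = 2750.464

E(Z) = (-4)·E(X) + (-3.2)·E(R) = (-4)·(-13) + (-3.2)·0.4 = 50.72.
σ²_Z = a²·σ²_X + b²·σ²_R + 2ab·Cov[X, R] with a = -4, b = -3.2.
= (-4)²·58 + (-3.2)²·90 + 2·(-4)·(-3.2)·35.19
= 928 + 921.6 + 900.864 = 2750.464.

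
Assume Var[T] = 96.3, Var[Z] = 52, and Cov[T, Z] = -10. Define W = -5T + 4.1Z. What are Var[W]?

Var[W] = a²·Var[T] + b²·Var[Z] + 2ab·Cov[T, Z] with a = -5, b = 4.1.
= (-5)²·96.3 + 4.1²·52 + 2·(-5)·4.1·(-10)
= 2407.5 + 874.12 + 410 = 3691.62.

Var[W] = 3691.62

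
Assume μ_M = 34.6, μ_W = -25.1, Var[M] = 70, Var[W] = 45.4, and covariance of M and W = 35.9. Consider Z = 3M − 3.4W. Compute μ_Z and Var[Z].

μ_Z = 3·μ_M + (-3.4)·μ_W = 3·34.6 + (-3.4)·(-25.1) = 189.14.
Var[Z] = a²·Var[M] + b²·Var[W] + 2ab·covariance of M and W with a = 3, b = -3.4.
= 3²·70 + (-3.4)²·45.4 + 2·3·(-3.4)·35.9
= 630 + 524.824 + (-732.36) = 422.464.

μ_Z = 189.14, Var[Z] = 422.464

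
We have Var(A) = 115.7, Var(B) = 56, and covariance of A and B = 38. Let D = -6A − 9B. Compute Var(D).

Var(D) = a²·Var(A) + b²·Var(B) + 2ab·covariance of A and B with a = -6, b = -9.
= (-6)²·115.7 + (-9)²·56 + 2·(-6)·(-9)·38
= 4165.2 + 4536 + 4104 = 12805.2.

Var(D) = 12805.2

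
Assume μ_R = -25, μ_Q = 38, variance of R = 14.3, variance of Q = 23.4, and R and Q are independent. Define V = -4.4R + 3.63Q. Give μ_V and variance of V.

μ_V = 247.94, variance of V = 585.18746

μ_V = (-4.4)·μ_R + 3.63·μ_Q = (-4.4)·(-25) + 3.63·38 = 247.94.
variance of V = a²·variance of R + b²·variance of Q + 2ab·Cov[R, Q] with a = -4.4, b = 3.63.
Independence gives Cov[R, Q] = 0.
= (-4.4)²·14.3 + 3.63²·23.4 + 2·(-4.4)·3.63·0
= 276.848 + 308.33946 + 0 = 585.18746.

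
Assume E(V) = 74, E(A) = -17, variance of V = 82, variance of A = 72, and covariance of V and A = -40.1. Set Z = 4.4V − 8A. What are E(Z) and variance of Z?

E(Z) = 461.6, variance of Z = 9018.56

E(Z) = 4.4·E(V) + (-8)·E(A) = 4.4·74 + (-8)·(-17) = 461.6.
variance of Z = a²·variance of V + b²·variance of A + 2ab·covariance of V and A with a = 4.4, b = -8.
= 4.4²·82 + (-8)²·72 + 2·4.4·(-8)·(-40.1)
= 1587.52 + 4608 + 2823.04 = 9018.56.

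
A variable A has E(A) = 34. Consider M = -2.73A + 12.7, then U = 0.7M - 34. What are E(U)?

E(M) = (-2.73)·34 + 12.7 = -80.12.
E(U) = 0.7·(-80.12) + (-34) = -90.084.

E(U) = -90.084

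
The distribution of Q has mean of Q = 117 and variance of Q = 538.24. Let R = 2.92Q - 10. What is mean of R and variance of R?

mean of R = 331.64, variance of R = 4589.249536

R = 2.92Q - 10 is linear with a = 2.92, b = -10.
mean of R = a·mean of Q + b = 2.92·117 + (-10) = 331.64.
variance of R = a²·variance of Q = 2.92²·538.24 = 4589.249536 (the additive constant -10 does not affect variance).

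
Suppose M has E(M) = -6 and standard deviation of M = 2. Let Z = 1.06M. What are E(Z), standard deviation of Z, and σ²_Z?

Z = 1.06M is linear with a = 1.06, b = 0.
E(Z) = a·E(M) + b = 1.06·(-6) = -6.36.
standard deviation of Z = |a|·standard deviation of M = |1.06|·2 = 2.12.
σ²_M = 2² = 4.
σ²_Z = a²·σ²_M = 1.06²·4 = 4.4944.

E(Z) = -6.36, standard deviation of Z = 2.12, σ²_Z = 4.4944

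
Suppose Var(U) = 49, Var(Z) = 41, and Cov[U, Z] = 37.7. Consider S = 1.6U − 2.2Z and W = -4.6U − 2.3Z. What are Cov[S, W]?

By bilinearity, Cov[S, W] = ac·Var(U) + bd·Var(Z) + (ad+bc)·Cov[U, Z], with a=1.6, b=-2.2, c=-4.6, d=-2.3.
ac·Var(U) = 1.6·(-4.6)·49 = -360.64
bd·Var(Z) = (-2.2)·(-2.3)·41 = 207.46
(ad+bc)·Cov[U, Z] = (6.44)·37.7 = 242.788
Cov[S, W] = -360.64 + 207.46 + 242.788 = 89.608.

Cov[S, W] = 89.608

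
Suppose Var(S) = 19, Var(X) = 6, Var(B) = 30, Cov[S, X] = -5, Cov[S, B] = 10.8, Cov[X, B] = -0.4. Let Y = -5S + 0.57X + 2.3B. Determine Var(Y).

Var(Y) = a²·Var(S) + b²·Var(X) + c²·Var(B) + 2ab·Cov[S, X] + 2ac·Cov[S, B] + 2bc·Cov[X, B], with a = -5, b = 0.57, c = 2.3.
= 475 + 1.9494 + 158.7 + 28.5 + (-248.4) + (-1.0488)
= 414.7006.

Var(Y) = 414.7006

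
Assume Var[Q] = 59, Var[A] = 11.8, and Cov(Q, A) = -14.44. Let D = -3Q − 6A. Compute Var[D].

Var[D] = 435.96

Var[D] = a²·Var[Q] + b²·Var[A] + 2ab·Cov(Q, A) with a = -3, b = -6.
= (-3)²·59 + (-6)²·11.8 + 2·(-3)·(-6)·(-14.44)
= 531 + 424.8 + (-519.84) = 435.96.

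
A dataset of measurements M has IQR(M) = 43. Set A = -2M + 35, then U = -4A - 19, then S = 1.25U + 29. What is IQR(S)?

IQR(S) = 430

IQR(A) = |-2|·43 = 86.
IQR(U) = |-4|·86 = 344.
IQR(S) = |1.25|·344 = 430.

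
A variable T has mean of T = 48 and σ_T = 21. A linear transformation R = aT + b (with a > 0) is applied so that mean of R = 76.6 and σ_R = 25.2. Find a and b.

a = 1.2, b = 19

σ_R = a·σ_T (a > 0), so a = 25.2/21 = 1.2.
mean of R = a·mean of T + b, so b = 76.6 − 1.2·48 = 19.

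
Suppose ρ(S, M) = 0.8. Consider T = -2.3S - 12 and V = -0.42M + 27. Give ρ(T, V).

ρ(T, V) = 0.8

Linear rescalings preserve correlation up to sign; here the slopes -2.3 and -0.42 have the same sign, so ρ(T, V) = ρ(S, M) = 0.8.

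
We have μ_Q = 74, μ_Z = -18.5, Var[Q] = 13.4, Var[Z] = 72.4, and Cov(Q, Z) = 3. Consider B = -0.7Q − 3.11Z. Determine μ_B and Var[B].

μ_B = 5.735, Var[B] = 719.88804

μ_B = (-0.7)·μ_Q + (-3.11)·μ_Z = (-0.7)·74 + (-3.11)·(-18.5) = 5.735.
Var[B] = a²·Var[Q] + b²·Var[Z] + 2ab·Cov(Q, Z) with a = -0.7, b = -3.11.
= (-0.7)²·13.4 + (-3.11)²·72.4 + 2·(-0.7)·(-3.11)·3
= 6.566 + 700.26004 + 13.062 = 719.88804.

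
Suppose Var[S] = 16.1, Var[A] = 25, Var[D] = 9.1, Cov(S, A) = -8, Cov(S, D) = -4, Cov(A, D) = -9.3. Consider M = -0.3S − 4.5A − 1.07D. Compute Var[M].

Var[M] = a²·Var[S] + b²·Var[A] + c²·Var[D] + 2ab·Cov(S, A) + 2ac·Cov(S, D) + 2bc·Cov(A, D), with a = -0.3, b = -4.5, c = -1.07.
= 1.449 + 506.25 + 10.41859 + (-21.6) + (-2.568) + (-89.559)
= 404.39059.

Var[M] = 404.39059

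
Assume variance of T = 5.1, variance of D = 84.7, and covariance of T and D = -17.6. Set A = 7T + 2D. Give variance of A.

variance of A = 95.9

variance of A = a²·variance of T + b²·variance of D + 2ab·covariance of T and D with a = 7, b = 2.
= 7²·5.1 + 2²·84.7 + 2·7·2·(-17.6)
= 249.9 + 338.8 + (-492.8) = 95.9.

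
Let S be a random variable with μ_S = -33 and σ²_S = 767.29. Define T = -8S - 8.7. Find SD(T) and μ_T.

T = -8S - 8.7 is linear with a = -8, b = -8.7.
SD(S) = √767.29 = 27.7.
SD(T) = |a|·SD(S) = |-8|·27.7 = 221.6.
μ_T = a·μ_S + b = (-8)·(-33) + (-8.7) = 255.3.

SD(T) = 221.6, μ_T = 255.3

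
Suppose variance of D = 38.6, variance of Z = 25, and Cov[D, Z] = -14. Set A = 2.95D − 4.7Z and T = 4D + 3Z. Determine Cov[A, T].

Cov[A, T] = 242.28

By bilinearity, Cov[A, T] = ac·variance of D + bd·variance of Z + (ad+bc)·Cov[D, Z], with a=2.95, b=-4.7, c=4, d=3.
ac·variance of D = 2.95·4·38.6 = 455.48
bd·variance of Z = (-4.7)·3·25 = -352.5
(ad+bc)·Cov[D, Z] = (-9.95)·(-14) = 139.3
Cov[A, T] = 455.48 + (-352.5) + 139.3 = 242.28.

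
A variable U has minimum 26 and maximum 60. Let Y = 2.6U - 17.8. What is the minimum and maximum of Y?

min(Y) = 49.8, max(Y) = 138.2

a = 2.6 > 0, so min(Y) = a·min(U)+b = 2.6·26 + (-17.8) = 49.8 and max(Y) = 2.6·60 + (-17.8) = 138.2.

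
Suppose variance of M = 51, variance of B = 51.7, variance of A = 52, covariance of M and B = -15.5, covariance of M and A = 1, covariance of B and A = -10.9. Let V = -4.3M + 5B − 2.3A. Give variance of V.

variance of V = a²·variance of M + b²·variance of B + c²·variance of A + 2ab·covariance of M and B + 2ac·covariance of M and A + 2bc·covariance of B and A, with a = -4.3, b = 5, c = -2.3.
= 942.99 + 1292.5 + 275.08 + 666.5 + 19.78 + 250.7
= 3447.55.

variance of V = 3447.55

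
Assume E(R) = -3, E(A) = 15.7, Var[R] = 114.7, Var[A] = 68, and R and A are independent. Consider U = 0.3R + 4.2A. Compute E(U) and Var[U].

E(U) = 0.3·E(R) + 4.2·E(A) = 0.3·(-3) + 4.2·15.7 = 65.04.
Var[U] = a²·Var[R] + b²·Var[A] + 2ab·Cov[R, A] with a = 0.3, b = 4.2.
Independence gives Cov[R, A] = 0.
= 0.3²·114.7 + 4.2²·68 + 2·0.3·4.2·0
= 10.323 + 1199.52 + 0 = 1209.843.

E(U) = 65.04, Var[U] = 1209.843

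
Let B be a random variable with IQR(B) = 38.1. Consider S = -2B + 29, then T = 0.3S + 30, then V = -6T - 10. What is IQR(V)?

IQR(S) = |-2|·38.1 = 76.2.
IQR(T) = |0.3|·76.2 = 22.86.
IQR(V) = |-6|·22.86 = 137.16.

IQR(V) = 137.16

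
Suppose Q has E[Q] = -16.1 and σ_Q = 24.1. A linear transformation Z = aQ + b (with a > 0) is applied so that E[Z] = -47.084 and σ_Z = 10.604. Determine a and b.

σ_Z = a·σ_Q (a > 0), so a = 10.604/24.1 = 0.44.
E[Z] = a·E[Q] + b, so b = -47.084 − 0.44·(-16.1) = -40.

a = 0.44, b = -40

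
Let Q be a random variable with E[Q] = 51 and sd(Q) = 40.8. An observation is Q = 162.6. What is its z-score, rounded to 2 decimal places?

z = (Q − E[Q]) / sd(Q) = (162.6 − 51) / 40.8 ≈ 2.74.

z = 2.74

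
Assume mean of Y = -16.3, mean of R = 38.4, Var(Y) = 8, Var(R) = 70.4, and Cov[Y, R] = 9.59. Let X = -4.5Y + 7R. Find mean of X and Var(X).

mean of X = (-4.5)·mean of Y + 7·mean of R = (-4.5)·(-16.3) + 7·38.4 = 342.15.
Var(X) = a²·Var(Y) + b²·Var(R) + 2ab·Cov[Y, R] with a = -4.5, b = 7.
= (-4.5)²·8 + 7²·70.4 + 2·(-4.5)·7·9.59
= 162 + 3449.6 + (-604.17) = 3007.43.

mean of X = 342.15, Var(X) = 3007.43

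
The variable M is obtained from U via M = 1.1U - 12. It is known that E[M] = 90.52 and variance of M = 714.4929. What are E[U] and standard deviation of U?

E[U] = 93.2, standard deviation of U = 24.3

From M = 1.1U - 12: E[M] = a·E[U] + b, so E[U] = (E[M] − b)/a = (90.52 − (-12))/1.1 = 93.2.
standard deviation of M = √714.4929 = 26.73.
standard deviation of M = |a|·standard deviation of U, so standard deviation of U = 26.73/|1.1| = 24.3.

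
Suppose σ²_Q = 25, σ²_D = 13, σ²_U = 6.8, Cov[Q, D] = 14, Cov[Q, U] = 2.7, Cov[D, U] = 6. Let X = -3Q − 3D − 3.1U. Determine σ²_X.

σ²_X = a²·σ²_Q + b²·σ²_D + c²·σ²_U + 2ab·Cov[Q, D] + 2ac·Cov[Q, U] + 2bc·Cov[D, U], with a = -3, b = -3, c = -3.1.
= 225 + 117 + 65.348 + 252 + 50.22 + 111.6
= 821.168.

σ²_X = 821.168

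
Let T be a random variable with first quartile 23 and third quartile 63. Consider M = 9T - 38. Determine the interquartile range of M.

IQR(M) = 360

IQR of T = Q3 − Q1 = 63 − 23 = 40.
Under M = aT + b, IQR(M) = |a|·IQR(T) = |9|·40 = 360 (shifts cancel; spread scales by |a|).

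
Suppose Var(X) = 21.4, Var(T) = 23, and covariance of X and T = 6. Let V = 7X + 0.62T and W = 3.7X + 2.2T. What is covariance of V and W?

By bilinearity, covariance of V and W = ac·Var(X) + bd·Var(T) + (ad+bc)·covariance of X and T, with a=7, b=0.62, c=3.7, d=2.2.
ac·Var(X) = 7·3.7·21.4 = 554.26
bd·Var(T) = 0.62·2.2·23 = 31.372
(ad+bc)·covariance of X and T = (17.694)·6 = 106.164
covariance of V and W = 554.26 + 31.372 + 106.164 = 691.796.

covariance of V and W = 691.796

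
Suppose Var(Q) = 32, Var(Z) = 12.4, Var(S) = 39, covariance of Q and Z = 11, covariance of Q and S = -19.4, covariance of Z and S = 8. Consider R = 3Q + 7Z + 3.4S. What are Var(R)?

Var(R) = a²·Var(Q) + b²·Var(Z) + c²·Var(S) + 2ab·covariance of Q and Z + 2ac·covariance of Q and S + 2bc·covariance of Z and S, with a = 3, b = 7, c = 3.4.
= 288 + 607.6 + 450.84 + 462 + (-395.76) + 380.8
= 1793.48.

Var(R) = 1793.48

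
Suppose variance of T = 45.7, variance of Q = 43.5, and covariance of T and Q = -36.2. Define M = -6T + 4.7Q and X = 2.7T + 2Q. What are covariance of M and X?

By bilinearity, covariance of M and X = ac·variance of T + bd·variance of Q + (ad+bc)·covariance of T and Q, with a=-6, b=4.7, c=2.7, d=2.
ac·variance of T = (-6)·2.7·45.7 = -740.34
bd·variance of Q = 4.7·2·43.5 = 408.9
(ad+bc)·covariance of T and Q = (0.69)·(-36.2) = -24.978
covariance of M and X = -740.34 + 408.9 + (-24.978) = -356.418.

covariance of M and X = -356.418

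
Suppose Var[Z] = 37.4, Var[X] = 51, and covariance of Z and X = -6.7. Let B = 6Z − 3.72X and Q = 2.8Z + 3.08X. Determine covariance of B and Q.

covariance of B and Q = -10.0464

By bilinearity, covariance of B and Q = ac·Var[Z] + bd·Var[X] + (ad+bc)·covariance of Z and X, with a=6, b=-3.72, c=2.8, d=3.08.
ac·Var[Z] = 6·2.8·37.4 = 628.32
bd·Var[X] = (-3.72)·3.08·51 = -584.3376
(ad+bc)·covariance of Z and X = (8.064)·(-6.7) = -54.0288
covariance of B and Q = 628.32 + (-584.3376) + (-54.0288) = -10.0464.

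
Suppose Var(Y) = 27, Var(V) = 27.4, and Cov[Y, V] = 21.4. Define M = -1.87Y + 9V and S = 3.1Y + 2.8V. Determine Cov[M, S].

Cov[M, S] = 1018.9706

By bilinearity, Cov[M, S] = ac·Var(Y) + bd·Var(V) + (ad+bc)·Cov[Y, V], with a=-1.87, b=9, c=3.1, d=2.8.
ac·Var(Y) = (-1.87)·3.1·27 = -156.519
bd·Var(V) = 9·2.8·27.4 = 690.48
(ad+bc)·Cov[Y, V] = (22.664)·21.4 = 485.0096
Cov[M, S] = -156.519 + 690.48 + 485.0096 = 1018.9706.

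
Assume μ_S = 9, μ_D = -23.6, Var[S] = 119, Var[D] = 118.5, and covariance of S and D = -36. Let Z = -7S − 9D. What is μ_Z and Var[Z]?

μ_Z = (-7)·μ_S + (-9)·μ_D = (-7)·9 + (-9)·(-23.6) = 149.4.
Var[Z] = a²·Var[S] + b²·Var[D] + 2ab·covariance of S and D with a = -7, b = -9.
= (-7)²·119 + (-9)²·118.5 + 2·(-7)·(-9)·(-36)
= 5831 + 9598.5 + (-4536) = 10893.5.

μ_Z = 149.4, Var[Z] = 10893.5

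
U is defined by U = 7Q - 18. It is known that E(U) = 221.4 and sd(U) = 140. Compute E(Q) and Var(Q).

E(Q) = 34.2, Var(Q) = 400

From U = 7Q - 18: E(U) = a·E(Q) + b, so E(Q) = (E(U) − b)/a = (221.4 − (-18))/7 = 34.2.
Var(U) = 140² = 19600.
Var(U) = a²·Var(Q), so Var(Q) = 19600/7² = 400.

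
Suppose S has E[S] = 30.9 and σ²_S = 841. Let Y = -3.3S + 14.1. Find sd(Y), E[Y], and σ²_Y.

sd(Y) = 95.7, E[Y] = -87.87, σ²_Y = 9158.49

Y = -3.3S + 14.1 is linear with a = -3.3, b = 14.1.
sd(S) = √841 = 29.
sd(Y) = |a|·sd(S) = |-3.3|·29 = 95.7.
E[Y] = a·E[S] + b = (-3.3)·30.9 + 14.1 = -87.87.
σ²_Y = a²·σ²_S = (-3.3)²·841 = 9158.49 (the additive constant 14.1 does not affect variance).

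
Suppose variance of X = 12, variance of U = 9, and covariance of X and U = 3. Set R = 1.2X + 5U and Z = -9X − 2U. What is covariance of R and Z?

By bilinearity, covariance of R and Z = ac·variance of X + bd·variance of U + (ad+bc)·covariance of X and U, with a=1.2, b=5, c=-9, d=-2.
ac·variance of X = 1.2·(-9)·12 = -129.6
bd·variance of U = 5·(-2)·9 = -90
(ad+bc)·covariance of X and U = (-47.4)·3 = -142.2
covariance of R and Z = -129.6 + (-90) + (-142.2) = -361.8.

covariance of R and Z = -361.8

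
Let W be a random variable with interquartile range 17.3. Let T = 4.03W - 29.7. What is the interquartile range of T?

Under T = aW + b, IQR(T) = |a|·IQR(W) = |4.03|·17.3 = 69.719 (shifts cancel; spread scales by |a|).

IQR(T) = 69.719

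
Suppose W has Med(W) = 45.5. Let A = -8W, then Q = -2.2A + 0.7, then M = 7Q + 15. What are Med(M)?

Med(M) = 5625.5

Med(A) = (-8)·45.5 = -364.
Med(Q) = (-2.2)·(-364) + 0.7 = 801.5.
Med(M) = 7·801.5 + 15 = 5625.5.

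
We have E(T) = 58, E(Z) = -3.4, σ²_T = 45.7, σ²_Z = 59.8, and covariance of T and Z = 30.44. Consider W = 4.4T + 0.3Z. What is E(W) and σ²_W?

E(W) = 254.18, σ²_W = 970.4956

E(W) = 4.4·E(T) + 0.3·E(Z) = 4.4·58 + 0.3·(-3.4) = 254.18.
σ²_W = a²·σ²_T + b²·σ²_Z + 2ab·covariance of T and Z with a = 4.4, b = 0.3.
= 4.4²·45.7 + 0.3²·59.8 + 2·4.4·0.3·30.44
= 884.752 + 5.382 + 80.3616 = 970.4956.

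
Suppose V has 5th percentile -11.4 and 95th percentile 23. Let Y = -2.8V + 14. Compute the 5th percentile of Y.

5th percentile of Y = -50.4

Since a = -2.8 < 0 the transformation is decreasing, reversing order: the 5th percentile of Y corresponds to the 95th percentile of V.
So P_{5}(Y) = a·P_{95}(V) + b = (-2.8)·23 + 14 = -50.4.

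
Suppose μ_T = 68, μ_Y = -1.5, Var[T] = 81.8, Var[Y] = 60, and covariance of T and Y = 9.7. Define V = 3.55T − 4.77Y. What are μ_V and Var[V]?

μ_V = 248.555, Var[V] = 2067.5486

μ_V = 3.55·μ_T + (-4.77)·μ_Y = 3.55·68 + (-4.77)·(-1.5) = 248.555.
Var[V] = a²·Var[T] + b²·Var[Y] + 2ab·covariance of T and Y with a = 3.55, b = -4.77.
= 3.55²·81.8 + (-4.77)²·60 + 2·3.55·(-4.77)·9.7
= 1030.8845 + 1365.174 + (-328.5099) = 2067.5486.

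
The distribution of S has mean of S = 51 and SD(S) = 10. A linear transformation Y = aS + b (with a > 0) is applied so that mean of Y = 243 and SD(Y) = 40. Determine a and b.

a = 4, b = 39

SD(Y) = a·SD(S) (a > 0), so a = 40/10 = 4.
mean of Y = a·mean of S + b, so b = 243 − 4·51 = 39.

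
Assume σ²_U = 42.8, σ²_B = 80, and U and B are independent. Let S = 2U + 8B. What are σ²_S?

σ²_S = a²·σ²_U + b²·σ²_B + 2ab·Cov[U, B] with a = 2, b = 8.
Independence gives Cov[U, B] = 0.
= 2²·42.8 + 8²·80 + 2·2·8·0
= 171.2 + 5120 + 0 = 5291.2.

σ²_S = 5291.2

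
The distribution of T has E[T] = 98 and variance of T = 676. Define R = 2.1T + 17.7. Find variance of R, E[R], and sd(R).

R = 2.1T + 17.7 is linear with a = 2.1, b = 17.7.
variance of R = a²·variance of T = 2.1²·676 = 2981.16 (the additive constant 17.7 does not affect variance).
E[R] = a·E[T] + b = 2.1·98 + 17.7 = 223.5.
sd(T) = √676 = 26.
sd(R) = |a|·sd(T) = |2.1|·26 = 54.6.

variance of R = 2981.16, E[R] = 223.5, sd(R) = 54.6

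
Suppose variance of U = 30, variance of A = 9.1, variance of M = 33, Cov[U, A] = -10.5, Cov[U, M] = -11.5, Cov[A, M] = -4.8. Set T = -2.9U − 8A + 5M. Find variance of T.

variance of T = 1890

variance of T = a²·variance of U + b²·variance of A + c²·variance of M + 2ab·Cov[U, A] + 2ac·Cov[U, M] + 2bc·Cov[A, M], with a = -2.9, b = -8, c = 5.
= 252.3 + 582.4 + 825 + (-487.2) + 333.5 + 384
= 1890.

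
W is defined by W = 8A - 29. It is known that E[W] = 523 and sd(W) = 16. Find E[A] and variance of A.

From W = 8A - 29: E[W] = a·E[A] + b, so E[A] = (E[W] − b)/a = (523 − (-29))/8 = 69.
variance of W = 16² = 256.
variance of W = a²·variance of A, so variance of A = 256/8² = 4.

E[A] = 69, variance of A = 4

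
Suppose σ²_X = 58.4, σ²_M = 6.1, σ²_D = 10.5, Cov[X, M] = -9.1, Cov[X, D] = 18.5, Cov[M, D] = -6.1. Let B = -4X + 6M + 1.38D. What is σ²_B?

σ²_B = 1305.5402

σ²_B = a²·σ²_X + b²·σ²_M + c²·σ²_D + 2ab·Cov[X, M] + 2ac·Cov[X, D] + 2bc·Cov[M, D], with a = -4, b = 6, c = 1.38.
= 934.4 + 219.6 + 19.9962 + 436.8 + (-204.24) + (-101.016)
= 1305.5402.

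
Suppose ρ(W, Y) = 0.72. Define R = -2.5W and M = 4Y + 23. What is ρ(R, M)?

ρ(R, M) = -0.72

Linear rescalings preserve |correlation|; the slopes -2.5 and 4 have opposite signs, so the correlation flips sign: ρ(R, M) = −ρ(W, Y) = -0.72.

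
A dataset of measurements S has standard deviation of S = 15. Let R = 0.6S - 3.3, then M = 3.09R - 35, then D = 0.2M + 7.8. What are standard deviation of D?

standard deviation of R = |0.6|·15 = 9.
standard deviation of M = |3.09|·9 = 27.81.
standard deviation of D = |0.2|·27.81 = 5.562.

standard deviation of D = 5.562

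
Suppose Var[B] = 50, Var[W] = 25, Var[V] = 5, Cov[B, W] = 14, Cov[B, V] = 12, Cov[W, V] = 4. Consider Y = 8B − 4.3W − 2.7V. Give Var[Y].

Var[Y] = 2309.98

Var[Y] = a²·Var[B] + b²·Var[W] + c²·Var[V] + 2ab·Cov[B, W] + 2ac·Cov[B, V] + 2bc·Cov[W, V], with a = 8, b = -4.3, c = -2.7.
= 3200 + 462.25 + 36.45 + (-963.2) + (-518.4) + 92.88
= 2309.98.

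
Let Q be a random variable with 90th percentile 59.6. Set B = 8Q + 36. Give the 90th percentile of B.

Since a = 8 > 0 the transformation is increasing, so the 90th percentile of B = a·(P_{90} of Q) + b = 8·59.6 + 36 = 512.8.

90th percentile of B = 512.8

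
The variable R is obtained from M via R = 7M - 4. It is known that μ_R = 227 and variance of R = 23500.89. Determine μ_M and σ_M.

μ_M = 33, σ_M = 21.9

From R = 7M - 4: μ_R = a·μ_M + b, so μ_M = (μ_R − b)/a = (227 − (-4))/7 = 33.
σ_R = √23500.89 = 153.3.
σ_R = |a|·σ_M, so σ_M = 153.3/|7| = 21.9.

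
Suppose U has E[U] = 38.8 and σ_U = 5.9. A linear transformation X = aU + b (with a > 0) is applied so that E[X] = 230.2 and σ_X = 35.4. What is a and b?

σ_X = a·σ_U (a > 0), so a = 35.4/5.9 = 6.
E[X] = a·E[U] + b, so b = 230.2 − 6·38.8 = -2.6.

a = 6, b = -2.6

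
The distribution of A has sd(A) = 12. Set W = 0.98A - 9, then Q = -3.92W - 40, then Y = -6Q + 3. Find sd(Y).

sd(W) = |0.98|·12 = 11.76.
sd(Q) = |-3.92|·11.76 = 46.0992.
sd(Y) = |-6|·46.0992 = 276.5952.

sd(Y) = 276.5952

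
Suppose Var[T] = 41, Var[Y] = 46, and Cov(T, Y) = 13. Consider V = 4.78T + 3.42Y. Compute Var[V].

Var[V] = 1899.8564

Var[V] = a²·Var[T] + b²·Var[Y] + 2ab·Cov(T, Y) with a = 4.78, b = 3.42.
= 4.78²·41 + 3.42²·46 + 2·4.78·3.42·13
= 936.7844 + 538.0344 + 425.0376 = 1899.8564.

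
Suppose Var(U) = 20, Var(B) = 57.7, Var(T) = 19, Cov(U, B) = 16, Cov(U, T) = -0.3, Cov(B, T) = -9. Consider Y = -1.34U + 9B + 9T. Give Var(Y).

Var(Y) = 4411.928

Var(Y) = a²·Var(U) + b²·Var(B) + c²·Var(T) + 2ab·Cov(U, B) + 2ac·Cov(U, T) + 2bc·Cov(B, T), with a = -1.34, b = 9, c = 9.
= 35.912 + 4673.7 + 1539 + (-385.92) + 7.236 + (-1458)
= 4411.928.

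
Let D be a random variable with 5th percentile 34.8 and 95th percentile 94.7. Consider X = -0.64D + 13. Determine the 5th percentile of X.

Since a = -0.64 < 0 the transformation is decreasing, reversing order: the 5th percentile of X corresponds to the 95th percentile of D.
So P_{5}(X) = a·P_{95}(D) + b = (-0.64)·94.7 + 13 = -47.608.

5th percentile of X = -47.608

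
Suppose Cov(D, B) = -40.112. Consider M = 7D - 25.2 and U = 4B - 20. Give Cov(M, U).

Cov(M, U) = -1123.136

Cov(M, U) = a·c·Cov(D, B) = 7·4·(-40.112) = -1123.136. Additive constants drop out.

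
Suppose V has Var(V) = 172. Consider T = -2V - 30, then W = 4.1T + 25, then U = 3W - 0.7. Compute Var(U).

Var(T) = (-2)²·172 = 688.
Var(W) = 4.1²·688 = 11565.28.
Var(U) = 3²·11565.28 = 104087.52.

Var(U) = 104087.52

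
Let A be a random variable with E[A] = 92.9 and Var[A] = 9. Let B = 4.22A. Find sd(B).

sd(B) = 12.66

B = 4.22A is linear with a = 4.22, b = 0.
sd(A) = √9 = 3.
sd(B) = |a|·sd(A) = |4.22|·3 = 12.66.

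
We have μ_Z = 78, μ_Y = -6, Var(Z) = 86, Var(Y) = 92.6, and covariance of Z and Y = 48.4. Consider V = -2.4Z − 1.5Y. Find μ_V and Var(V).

μ_V = (-2.4)·μ_Z + (-1.5)·μ_Y = (-2.4)·78 + (-1.5)·(-6) = -178.2.
Var(V) = a²·Var(Z) + b²·Var(Y) + 2ab·covariance of Z and Y with a = -2.4, b = -1.5.
= (-2.4)²·86 + (-1.5)²·92.6 + 2·(-2.4)·(-1.5)·48.4
= 495.36 + 208.35 + 348.48 = 1052.19.

μ_V = -178.2, Var(V) = 1052.19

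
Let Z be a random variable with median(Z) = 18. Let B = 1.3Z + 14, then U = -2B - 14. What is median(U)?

median(U) = -88.8

median(B) = 1.3·18 + 14 = 37.4.
median(U) = (-2)·37.4 + (-14) = -88.8.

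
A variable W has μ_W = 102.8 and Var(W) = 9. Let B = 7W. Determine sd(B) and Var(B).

B = 7W is linear with a = 7, b = 0.
sd(W) = √9 = 3.
sd(B) = |a|·sd(W) = |7|·3 = 21.
Var(B) = a²·Var(W) = 7²·9 = 441.

sd(B) = 21, Var(B) = 441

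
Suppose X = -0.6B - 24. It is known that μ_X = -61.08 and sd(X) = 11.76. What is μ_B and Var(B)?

From X = -0.6B - 24: μ_X = a·μ_B + b, so μ_B = (μ_X − b)/a = (-61.08 − (-24))/(-0.6) = 61.8.
Var(X) = 11.76² = 138.2976.
Var(X) = a²·Var(B), so Var(B) = 138.2976/(-0.6)² = 384.16.

μ_B = 61.8, Var(B) = 384.16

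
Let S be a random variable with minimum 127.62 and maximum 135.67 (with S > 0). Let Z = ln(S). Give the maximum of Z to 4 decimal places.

ln(S) is increasing on this domain, so max(Z) comes from max(S) = 135.67: max(Z) = ln(135.67) ≈ 4.9102.

max(Z) = 4.9102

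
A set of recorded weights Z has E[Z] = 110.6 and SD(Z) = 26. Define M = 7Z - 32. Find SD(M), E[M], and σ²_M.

SD(M) = 182, E[M] = 742.2, σ²_M = 33124

M = 7Z - 32 is linear with a = 7, b = -32.
SD(M) = |a|·SD(Z) = |7|·26 = 182.
E[M] = a·E[Z] + b = 7·110.6 + (-32) = 742.2.
σ²_Z = 26² = 676.
σ²_M = a²·σ²_Z = 7²·676 = 33124 (the additive constant -32 does not affect variance).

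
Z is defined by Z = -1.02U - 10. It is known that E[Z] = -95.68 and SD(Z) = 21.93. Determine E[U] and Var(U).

E[U] = 84, Var(U) = 462.25

From Z = -1.02U - 10: E[Z] = a·E[U] + b, so E[U] = (E[Z] − b)/a = (-95.68 − (-10))/(-1.02) = 84.
Var(Z) = 21.93² = 480.9249.
Var(Z) = a²·Var(U), so Var(U) = 480.9249/(-1.02)² = 462.25.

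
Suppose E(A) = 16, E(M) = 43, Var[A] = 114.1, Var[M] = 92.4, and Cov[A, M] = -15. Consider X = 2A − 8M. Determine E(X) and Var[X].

E(X) = -312, Var[X] = 6850

E(X) = 2·E(A) + (-8)·E(M) = 2·16 + (-8)·43 = -312.
Var[X] = a²·Var[A] + b²·Var[M] + 2ab·Cov[A, M] with a = 2, b = -8.
= 2²·114.1 + (-8)²·92.4 + 2·2·(-8)·(-15)
= 456.4 + 5913.6 + 480 = 6850.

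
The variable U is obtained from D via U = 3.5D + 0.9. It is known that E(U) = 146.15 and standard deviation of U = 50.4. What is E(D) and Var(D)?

From U = 3.5D + 0.9: E(U) = a·E(D) + b, so E(D) = (E(U) − b)/a = (146.15 − 0.9)/3.5 = 41.5.
Var(U) = 50.4² = 2540.16.
Var(U) = a²·Var(D), so Var(D) = 2540.16/3.5² = 207.36.

E(D) = 41.5, Var(D) = 207.36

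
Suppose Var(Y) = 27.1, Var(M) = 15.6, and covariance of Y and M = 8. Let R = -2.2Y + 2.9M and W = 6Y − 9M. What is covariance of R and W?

By bilinearity, covariance of R and W = ac·Var(Y) + bd·Var(M) + (ad+bc)·covariance of Y and M, with a=-2.2, b=2.9, c=6, d=-9.
ac·Var(Y) = (-2.2)·6·27.1 = -357.72
bd·Var(M) = 2.9·(-9)·15.6 = -407.16
(ad+bc)·covariance of Y and M = (37.2)·8 = 297.6
covariance of R and W = -357.72 + (-407.16) + 297.6 = -467.28.

covariance of R and W = -467.28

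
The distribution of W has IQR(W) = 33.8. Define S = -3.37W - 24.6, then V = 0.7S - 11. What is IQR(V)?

IQR(S) = |-3.37|·33.8 = 113.906.
IQR(V) = |0.7|·113.906 = 79.7342.

IQR(V) = 79.7342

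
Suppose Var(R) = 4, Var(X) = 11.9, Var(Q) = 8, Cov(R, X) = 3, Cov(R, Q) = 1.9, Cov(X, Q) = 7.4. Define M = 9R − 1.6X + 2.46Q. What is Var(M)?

Var(M) = 342.356

Var(M) = a²·Var(R) + b²·Var(X) + c²·Var(Q) + 2ab·Cov(R, X) + 2ac·Cov(R, Q) + 2bc·Cov(X, Q), with a = 9, b = -1.6, c = 2.46.
= 324 + 30.464 + 48.4128 + (-86.4) + 84.132 + (-58.2528)
= 342.356.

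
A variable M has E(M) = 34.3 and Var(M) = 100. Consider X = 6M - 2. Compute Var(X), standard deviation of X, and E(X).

Var(X) = 3600, standard deviation of X = 60, E(X) = 203.8

X = 6M - 2 is linear with a = 6, b = -2.
Var(X) = a²·Var(M) = 6²·100 = 3600 (the additive constant -2 does not affect variance).
standard deviation of M = √100 = 10.
standard deviation of X = |a|·standard deviation of M = |6|·10 = 60.
E(X) = a·E(M) + b = 6·34.3 + (-2) = 203.8.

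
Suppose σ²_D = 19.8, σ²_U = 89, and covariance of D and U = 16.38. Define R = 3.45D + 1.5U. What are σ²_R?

σ²_R = 605.4525

σ²_R = a²·σ²_D + b²·σ²_U + 2ab·covariance of D and U with a = 3.45, b = 1.5.
= 3.45²·19.8 + 1.5²·89 + 2·3.45·1.5·16.38
= 235.6695 + 200.25 + 169.533 = 605.4525.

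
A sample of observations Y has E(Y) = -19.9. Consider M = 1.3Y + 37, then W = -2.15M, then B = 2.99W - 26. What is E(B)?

E(M) = 1.3·(-19.9) + 37 = 11.13.
E(W) = (-2.15)·11.13 = -23.9295.
E(B) = 2.99·(-23.9295) + (-26) = -97.549205.

E(B) = -97.549205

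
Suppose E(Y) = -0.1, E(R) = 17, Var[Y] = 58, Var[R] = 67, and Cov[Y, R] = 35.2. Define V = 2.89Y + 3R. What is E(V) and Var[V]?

E(V) = 50.711, Var[V] = 1697.7898

E(V) = 2.89·E(Y) + 3·E(R) = 2.89·(-0.1) + 3·17 = 50.711.
Var[V] = a²·Var[Y] + b²·Var[R] + 2ab·Cov[Y, R] with a = 2.89, b = 3.
= 2.89²·58 + 3²·67 + 2·2.89·3·35.2
= 484.4218 + 603 + 610.368 = 1697.7898.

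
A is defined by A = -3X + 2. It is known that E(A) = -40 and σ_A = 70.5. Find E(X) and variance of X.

From A = -3X + 2: E(A) = a·E(X) + b, so E(X) = (E(A) − b)/a = (-40 − 2)/(-3) = 14.
variance of A = 70.5² = 4970.25.
variance of A = a²·variance of X, so variance of X = 4970.25/(-3)² = 552.25.

E(X) = 14, variance of X = 552.25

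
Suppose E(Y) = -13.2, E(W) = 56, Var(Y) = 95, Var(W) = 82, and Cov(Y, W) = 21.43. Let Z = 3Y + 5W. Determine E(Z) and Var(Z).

E(Z) = 3·E(Y) + 5·E(W) = 3·(-13.2) + 5·56 = 240.4.
Var(Z) = a²·Var(Y) + b²·Var(W) + 2ab·Cov(Y, W) with a = 3, b = 5.
= 3²·95 + 5²·82 + 2·3·5·21.43
= 855 + 2050 + 642.9 = 3547.9.

E(Z) = 240.4, Var(Z) = 3547.9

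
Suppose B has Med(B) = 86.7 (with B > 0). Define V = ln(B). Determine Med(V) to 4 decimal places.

ln(B) is monotone on this domain, so Med(V) = ln(86.7) ≈ 4.4625.

Med(V) = 4.4625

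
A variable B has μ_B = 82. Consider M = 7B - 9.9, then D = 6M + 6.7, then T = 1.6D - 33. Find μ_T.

μ_M = 7·82 + (-9.9) = 564.1.
μ_D = 6·564.1 + 6.7 = 3391.3.
μ_T = 1.6·3391.3 + (-33) = 5393.08.

μ_T = 5393.08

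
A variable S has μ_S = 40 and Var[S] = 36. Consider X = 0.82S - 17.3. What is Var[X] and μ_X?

X = 0.82S - 17.3 is linear with a = 0.82, b = -17.3.
Var[X] = a²·Var[S] = 0.82²·36 = 24.2064 (the additive constant -17.3 does not affect variance).
μ_X = a·μ_S + b = 0.82·40 + (-17.3) = 15.5.

Var[X] = 24.2064, μ_X = 15.5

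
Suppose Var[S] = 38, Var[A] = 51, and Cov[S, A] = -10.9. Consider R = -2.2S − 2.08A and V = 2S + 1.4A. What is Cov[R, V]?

By bilinearity, Cov[R, V] = ac·Var[S] + bd·Var[A] + (ad+bc)·Cov[S, A], with a=-2.2, b=-2.08, c=2, d=1.4.
ac·Var[S] = (-2.2)·2·38 = -167.2
bd·Var[A] = (-2.08)·1.4·51 = -148.512
(ad+bc)·Cov[S, A] = (-7.24)·(-10.9) = 78.916
Cov[R, V] = -167.2 + (-148.512) + 78.916 = -236.796.

Cov[R, V] = -236.796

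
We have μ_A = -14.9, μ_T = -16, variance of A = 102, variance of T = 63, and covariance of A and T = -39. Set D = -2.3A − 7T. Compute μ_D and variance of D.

μ_D = (-2.3)·μ_A + (-7)·μ_T = (-2.3)·(-14.9) + (-7)·(-16) = 146.27.
variance of D = a²·variance of A + b²·variance of T + 2ab·covariance of A and T with a = -2.3, b = -7.
= (-2.3)²·102 + (-7)²·63 + 2·(-2.3)·(-7)·(-39)
= 539.58 + 3087 + (-1255.8) = 2370.78.

μ_D = 146.27, variance of D = 2370.78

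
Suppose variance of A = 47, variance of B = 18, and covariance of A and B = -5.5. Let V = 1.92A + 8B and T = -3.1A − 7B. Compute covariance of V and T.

covariance of V and T = -1077.424

By bilinearity, covariance of V and T = ac·variance of A + bd·variance of B + (ad+bc)·covariance of A and B, with a=1.92, b=8, c=-3.1, d=-7.
ac·variance of A = 1.92·(-3.1)·47 = -279.744
bd·variance of B = 8·(-7)·18 = -1008
(ad+bc)·covariance of A and B = (-38.24)·(-5.5) = 210.32
covariance of V and T = -279.744 + (-1008) + 210.32 = -1077.424.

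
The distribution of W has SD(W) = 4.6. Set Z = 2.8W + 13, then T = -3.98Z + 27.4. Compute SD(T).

SD(Z) = |2.8|·4.6 = 12.88.
SD(T) = |-3.98|·12.88 = 51.2624.

SD(T) = 51.2624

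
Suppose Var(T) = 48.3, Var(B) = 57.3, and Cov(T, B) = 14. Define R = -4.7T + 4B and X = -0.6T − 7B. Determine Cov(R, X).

Cov(R, X) = -1041.194

By bilinearity, Cov(R, X) = ac·Var(T) + bd·Var(B) + (ad+bc)·Cov(T, B), with a=-4.7, b=4, c=-0.6, d=-7.
ac·Var(T) = (-4.7)·(-0.6)·48.3 = 136.206
bd·Var(B) = 4·(-7)·57.3 = -1604.4
(ad+bc)·Cov(T, B) = (30.5)·14 = 427
Cov(R, X) = 136.206 + (-1604.4) + 427 = -1041.194.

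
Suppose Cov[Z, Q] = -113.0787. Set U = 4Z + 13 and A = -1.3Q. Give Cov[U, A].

Cov[U, A] = 588.00924

Cov[U, A] = a·c·Cov[Z, Q] = 4·(-1.3)·(-113.0787) = 588.00924. Additive constants drop out.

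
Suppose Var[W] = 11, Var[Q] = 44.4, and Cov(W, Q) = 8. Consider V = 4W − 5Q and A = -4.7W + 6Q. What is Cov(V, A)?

By bilinearity, Cov(V, A) = ac·Var[W] + bd·Var[Q] + (ad+bc)·Cov(W, Q), with a=4, b=-5, c=-4.7, d=6.
ac·Var[W] = 4·(-4.7)·11 = -206.8
bd·Var[Q] = (-5)·6·44.4 = -1332
(ad+bc)·Cov(W, Q) = (47.5)·8 = 380
Cov(V, A) = -206.8 + (-1332) + 380 = -1158.8.

Cov(V, A) = -1158.8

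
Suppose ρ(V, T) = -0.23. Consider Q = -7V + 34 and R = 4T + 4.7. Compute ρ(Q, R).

ρ(Q, R) = 0.23

Linear rescalings preserve |correlation|; the slopes -7 and 4 have opposite signs, so the correlation flips sign: ρ(Q, R) = −ρ(V, T) = 0.23.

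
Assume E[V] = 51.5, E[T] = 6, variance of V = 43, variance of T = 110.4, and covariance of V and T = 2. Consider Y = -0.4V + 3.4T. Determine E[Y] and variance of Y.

E[Y] = (-0.4)·E[V] + 3.4·E[T] = (-0.4)·51.5 + 3.4·6 = -0.2.
variance of Y = a²·variance of V + b²·variance of T + 2ab·covariance of V and T with a = -0.4, b = 3.4.
= (-0.4)²·43 + 3.4²·110.4 + 2·(-0.4)·3.4·2
= 6.88 + 1276.224 + (-5.44) = 1277.664.

E[Y] = -0.2, variance of Y = 1277.664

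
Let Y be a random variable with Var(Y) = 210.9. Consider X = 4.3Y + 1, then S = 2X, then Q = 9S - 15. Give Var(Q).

Var(Q) = 1263451.284

Var(X) = 4.3²·210.9 = 3899.541.
Var(S) = 2²·3899.541 = 15598.164.
Var(Q) = 9²·15598.164 = 1263451.284.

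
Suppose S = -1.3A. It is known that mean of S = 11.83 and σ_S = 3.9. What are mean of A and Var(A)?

mean of A = -9.1, Var(A) = 9

From S = -1.3A: mean of S = a·mean of A + b, so mean of A = (mean of S − b)/a = (11.83 − 0)/(-1.3) = -9.1.
Var(S) = 3.9² = 15.21.
Var(S) = a²·Var(A), so Var(A) = 15.21/(-1.3)² = 9.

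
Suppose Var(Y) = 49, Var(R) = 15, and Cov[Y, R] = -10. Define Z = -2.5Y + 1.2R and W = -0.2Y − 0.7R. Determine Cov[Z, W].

By bilinearity, Cov[Z, W] = ac·Var(Y) + bd·Var(R) + (ad+bc)·Cov[Y, R], with a=-2.5, b=1.2, c=-0.2, d=-0.7.
ac·Var(Y) = (-2.5)·(-0.2)·49 = 24.5
bd·Var(R) = 1.2·(-0.7)·15 = -12.6
(ad+bc)·Cov[Y, R] = (1.51)·(-10) = -15.1
Cov[Z, W] = 24.5 + (-12.6) + (-15.1) = -3.2.

Cov[Z, W] = -3.2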